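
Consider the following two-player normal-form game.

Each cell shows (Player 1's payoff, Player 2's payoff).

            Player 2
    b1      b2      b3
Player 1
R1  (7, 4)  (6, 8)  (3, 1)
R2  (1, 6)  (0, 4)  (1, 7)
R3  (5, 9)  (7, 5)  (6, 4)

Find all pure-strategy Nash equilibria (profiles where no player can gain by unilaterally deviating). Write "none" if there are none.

Player 1 against b1: payoffs 7, 1, 5 → best response R1.
Player 1 against b2: payoffs 6, 0, 7 → best response R3.
Player 1 against b3: payoffs 3, 1, 6 → best response R3.
Player 2 against R1: payoffs 4, 8, 1 → best response b2.
Player 2 against R2: payoffs 6, 4, 7 → best response b3.
Player 2 against R3: payoffs 9, 5, 4 → best response b1.
No profile is a mutual best response for all players.

No pure-strategy Nash equilibrium.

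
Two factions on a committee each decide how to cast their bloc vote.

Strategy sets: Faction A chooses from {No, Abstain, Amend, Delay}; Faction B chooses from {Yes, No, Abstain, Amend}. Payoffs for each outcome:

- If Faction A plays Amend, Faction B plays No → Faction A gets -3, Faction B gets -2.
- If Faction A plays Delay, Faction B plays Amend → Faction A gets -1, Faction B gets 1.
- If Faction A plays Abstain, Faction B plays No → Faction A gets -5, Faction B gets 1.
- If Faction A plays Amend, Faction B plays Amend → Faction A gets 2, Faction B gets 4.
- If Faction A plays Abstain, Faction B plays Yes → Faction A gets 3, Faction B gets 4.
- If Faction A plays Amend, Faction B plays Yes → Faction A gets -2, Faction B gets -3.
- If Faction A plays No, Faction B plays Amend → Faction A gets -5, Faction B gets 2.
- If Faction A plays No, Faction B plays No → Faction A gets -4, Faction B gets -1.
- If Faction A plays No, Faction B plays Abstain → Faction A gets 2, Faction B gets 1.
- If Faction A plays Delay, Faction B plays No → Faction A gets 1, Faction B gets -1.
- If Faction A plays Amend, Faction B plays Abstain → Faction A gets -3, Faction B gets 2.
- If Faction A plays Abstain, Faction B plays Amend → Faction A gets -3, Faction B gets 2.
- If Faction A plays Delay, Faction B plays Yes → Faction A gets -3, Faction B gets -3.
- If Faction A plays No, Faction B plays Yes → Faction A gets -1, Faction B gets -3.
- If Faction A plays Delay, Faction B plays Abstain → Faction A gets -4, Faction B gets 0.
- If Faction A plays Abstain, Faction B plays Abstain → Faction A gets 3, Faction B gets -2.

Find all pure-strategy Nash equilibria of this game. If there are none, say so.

The pure Nash equilibria are (Abstain, Yes) and (Amend, Amend).

(No, Yes): Faction A can switch to Abstain (-1 → 3). Not NE.
(No, No): Faction A can switch to Amend (-4 → -3). Not NE.
(No, Abstain): Faction A can switch to Abstain (2 → 3). Not NE.
(No, Amend): Faction A can switch to Abstain (-5 → -3). Not NE.
(Abstain, Yes): Faction A gets 3, best alternative -1; Faction B gets 4, best alternative 2. No profitable deviation — NE.
(Abstain, No): Faction A can switch to No (-5 → -4). Not NE.
(Abstain, Abstain): Faction B can switch to Yes (-2 → 4). Not NE.
(Abstain, Amend): Faction A can switch to Amend (-3 → 2). Not NE.
(Amend, Yes): Faction A can switch to No (-2 → -1). Not NE.
(Amend, Amend): Faction A gets 2, best alternative -1; Faction B gets 4, best alternative 2. No profitable deviation — NE.
(The remaining 6 profiles each have a profitable deviation by the same check.)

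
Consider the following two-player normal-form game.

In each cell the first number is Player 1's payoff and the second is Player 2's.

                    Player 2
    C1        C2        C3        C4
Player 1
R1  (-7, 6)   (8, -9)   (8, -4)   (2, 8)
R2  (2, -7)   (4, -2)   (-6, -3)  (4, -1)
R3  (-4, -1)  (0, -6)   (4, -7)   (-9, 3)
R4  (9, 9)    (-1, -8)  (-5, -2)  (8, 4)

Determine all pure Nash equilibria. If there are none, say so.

Mark each player's best response to every combination of opponents' strategies; a profile where every player is best-responding is a pure Nash equilibrium.
Player 1 against C1: payoffs -7, 2, -4, 9 → best response R4.
Player 1 against C2: payoffs 8, 4, 0, -1 → best response R1.
Player 1 against C3: payoffs 8, -6, 4, -5 → best response R1.
Player 1 against C4: payoffs 2, 4, -9, 8 → best response R4.
Player 2 against R1: payoffs 6, -9, -4, 8 → best response C4.
Player 2 against R2: payoffs -7, -2, -3, -1 → best response C4.
Player 2 against R3: payoffs -1, -6, -7, 3 → best response C4.
Player 2 against R4: payoffs 9, -8, -2, 4 → best response C1.
Mutual best responses: (R4, C1).

The unique pure-strategy Nash equilibrium is (R4, C1).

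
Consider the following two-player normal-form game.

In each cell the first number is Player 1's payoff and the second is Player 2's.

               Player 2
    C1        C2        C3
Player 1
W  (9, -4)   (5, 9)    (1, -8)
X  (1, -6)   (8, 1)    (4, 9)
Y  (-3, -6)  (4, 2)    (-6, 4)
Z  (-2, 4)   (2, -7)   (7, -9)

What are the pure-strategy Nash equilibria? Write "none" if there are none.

(W, C1): Player 2 can switch to C2 (-4 → 9). Not NE.
(W, C2): Player 1 can switch to X (5 → 8). Not NE.
(W, C3): Player 1 can switch to X (1 → 4). Not NE.
(X, C1): Player 1 can switch to W (1 → 9). Not NE.
(X, C2): Player 2 can switch to C3 (1 → 9). Not NE.
(X, C3): Player 1 can switch to Z (4 → 7). Not NE.
(Y, C1): Player 1 can switch to W (-3 → 9). Not NE.
(Y, C2): Player 1 can switch to W (4 → 5). Not NE.
(Y, C3): Player 1 can switch to W (-6 → 1). Not NE.
(Z, C1): Player 1 can switch to W (-2 → 9). Not NE.
(Z, C2): Player 1 can switch to W (2 → 5). Not NE.
(Z, C3): Player 2 can switch to C1 (-9 → 4). Not NE.

No pure-strategy Nash equilibrium.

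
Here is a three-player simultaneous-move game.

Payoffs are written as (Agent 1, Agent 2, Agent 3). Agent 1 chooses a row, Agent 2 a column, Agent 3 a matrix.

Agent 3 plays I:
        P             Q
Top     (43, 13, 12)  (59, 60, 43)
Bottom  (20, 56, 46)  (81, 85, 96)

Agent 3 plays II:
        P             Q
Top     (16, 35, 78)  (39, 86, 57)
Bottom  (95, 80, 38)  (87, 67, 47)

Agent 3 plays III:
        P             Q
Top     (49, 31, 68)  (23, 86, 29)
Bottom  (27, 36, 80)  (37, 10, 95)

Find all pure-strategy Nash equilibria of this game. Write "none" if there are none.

Check each profile: it is a Nash equilibrium iff no player can strictly gain by switching unilaterally.
(Top, P, I): Agent 2 can switch to Q (13 → 60). Not NE.
(Top, P, II): Agent 1 can switch to Bottom (16 → 95). Not NE.
(Top, P, III): Agent 2 can switch to Q (31 → 86). Not NE.
(Top, Q, I): Agent 1 can switch to Bottom (59 → 81). Not NE.
(Top, Q, II): Agent 1 can switch to Bottom (39 → 87). Not NE.
(Top, Q, III): Agent 1 can switch to Bottom (23 → 37). Not NE.
(Bottom, P, I): Agent 1 can switch to Top (20 → 43). Not NE.
(Bottom, P, II): Agent 3 can switch to I (38 → 46). Not NE.
(Bottom, P, III): Agent 1 can switch to Top (27 → 49). Not NE.
(Bottom, Q, I): Agent 1 gets 81, best alternative 59; Agent 2 gets 85, best alternative 56; Agent 3 gets 96, best alternative 95. No profitable deviation — NE.
(Bottom, Q, II): Agent 2 can switch to P (67 → 80). Not NE.
(The remaining 1 profile has a profitable deviation by the same check.)

Pure NE: (Bottom, Q, I)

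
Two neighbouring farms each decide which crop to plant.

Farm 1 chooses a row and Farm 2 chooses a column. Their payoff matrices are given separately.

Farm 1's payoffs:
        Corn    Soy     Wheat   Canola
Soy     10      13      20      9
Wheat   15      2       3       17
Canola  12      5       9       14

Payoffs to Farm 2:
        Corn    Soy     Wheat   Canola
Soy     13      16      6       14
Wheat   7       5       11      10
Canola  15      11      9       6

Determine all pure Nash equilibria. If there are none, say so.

Pure NE: (Soy, Soy)

Farm 1 against Corn: payoffs 10, 15, 12 → best response Wheat.
Farm 1 against Soy: payoffs 13, 2, 5 → best response Soy.
Farm 1 against Wheat: payoffs 20, 3, 9 → best response Soy.
Farm 1 against Canola: payoffs 9, 17, 14 → best response Wheat.
Farm 2 against Soy: payoffs 13, 16, 6, 14 → best response Soy.
Farm 2 against Wheat: payoffs 7, 5, 11, 10 → best response Wheat.
Farm 2 against Canola: payoffs 15, 11, 9, 6 → best response Corn.
Mutual best responses: (Soy, Soy).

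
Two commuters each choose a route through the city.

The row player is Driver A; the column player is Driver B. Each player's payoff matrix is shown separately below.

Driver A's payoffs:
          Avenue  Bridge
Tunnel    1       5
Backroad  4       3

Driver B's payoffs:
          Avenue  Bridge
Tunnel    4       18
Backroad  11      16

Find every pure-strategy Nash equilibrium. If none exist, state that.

The unique pure-strategy Nash equilibrium is (Tunnel, Bridge).

Check each profile: it is a Nash equilibrium iff no player can strictly gain by switching unilaterally.
(Tunnel, Avenue): Driver A can switch to Backroad (1 → 4). Not NE.
(Tunnel, Bridge): Driver A gets 5, best alternative 3; Driver B gets 18, best alternative 4. No profitable deviation — NE.
(Backroad, Avenue): Driver B can switch to Bridge (11 → 16). Not NE.
(Backroad, Bridge): Driver A can switch to Tunnel (3 → 5). Not NE.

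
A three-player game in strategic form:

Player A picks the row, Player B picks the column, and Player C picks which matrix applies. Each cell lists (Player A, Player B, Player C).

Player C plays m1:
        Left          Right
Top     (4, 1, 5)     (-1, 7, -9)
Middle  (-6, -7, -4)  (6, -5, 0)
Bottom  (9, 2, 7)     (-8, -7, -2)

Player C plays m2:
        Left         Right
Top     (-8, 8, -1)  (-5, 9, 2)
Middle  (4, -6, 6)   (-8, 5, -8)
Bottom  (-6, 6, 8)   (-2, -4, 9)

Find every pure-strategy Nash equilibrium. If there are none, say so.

(Top, Left, m1): Player A can switch to Bottom (4 → 9). Not NE.
(Top, Left, m2): Player A can switch to Middle (-8 → 4). Not NE.
(Top, Right, m1): Player A can switch to Middle (-1 → 6). Not NE.
(Top, Right, m2): Player A can switch to Bottom (-5 → -2). Not NE.
(Middle, Left, m1): Player A can switch to Top (-6 → 4). Not NE.
(Middle, Left, m2): Player B can switch to Right (-6 → 5). Not NE.
(Middle, Right, m1): Player A gets 6, best alternative -1; Player B gets -5, best alternative -7; Player C gets 0, best alternative -8. No profitable deviation — NE.
(Middle, Right, m2): Player A can switch to Top (-8 → -5). Not NE.
(Bottom, Left, m1): Player C can switch to m2 (7 → 8). Not NE.
(The remaining 3 profiles each have a profitable deviation by the same check.)

The unique pure-strategy Nash equilibrium is (Middle, Right, m1).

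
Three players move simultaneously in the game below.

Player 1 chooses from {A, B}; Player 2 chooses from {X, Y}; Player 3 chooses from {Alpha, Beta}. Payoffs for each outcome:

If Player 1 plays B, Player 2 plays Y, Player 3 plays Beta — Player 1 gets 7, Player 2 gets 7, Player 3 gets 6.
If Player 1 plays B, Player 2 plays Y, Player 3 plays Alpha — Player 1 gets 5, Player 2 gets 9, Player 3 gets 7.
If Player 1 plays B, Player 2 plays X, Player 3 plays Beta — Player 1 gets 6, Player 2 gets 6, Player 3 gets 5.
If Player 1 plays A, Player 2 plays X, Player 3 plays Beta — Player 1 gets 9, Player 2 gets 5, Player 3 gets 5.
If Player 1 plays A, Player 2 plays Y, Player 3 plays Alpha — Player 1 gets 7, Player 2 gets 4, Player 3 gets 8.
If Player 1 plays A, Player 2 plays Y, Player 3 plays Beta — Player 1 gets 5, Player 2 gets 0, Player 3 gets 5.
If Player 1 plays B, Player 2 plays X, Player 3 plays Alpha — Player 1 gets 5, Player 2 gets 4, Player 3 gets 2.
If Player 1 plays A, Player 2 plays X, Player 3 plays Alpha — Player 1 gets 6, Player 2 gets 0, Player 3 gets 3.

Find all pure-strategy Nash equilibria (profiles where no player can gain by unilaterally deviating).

Player 1 against (X, Alpha): payoffs 6, 5 → best response A.
Player 1 against (X, Beta): payoffs 9, 6 → best response A.
Player 1 against (Y, Alpha): payoffs 7, 5 → best response A.
Player 1 against (Y, Beta): payoffs 5, 7 → best response B.
Player 2 against (A, Alpha): payoffs 0, 4 → best response Y.
Player 2 against (A, Beta): payoffs 5, 0 → best response X.
Player 2 against (B, Alpha): payoffs 4, 9 → best response Y.
Player 2 against (B, Beta): payoffs 6, 7 → best response Y.
Player 3 against (A, X): payoffs 3, 5 → best response Beta.
Player 3 against (A, Y): payoffs 8, 5 → best response Alpha.
Player 3 against (B, X): payoffs 2, 5 → best response Beta.
Player 3 against (B, Y): payoffs 7, 6 → best response Alpha.
Mutual best responses: (A, X, Beta); (A, Y, Alpha).

The pure Nash equilibria are (A, X, Beta), (A, Y, Alpha).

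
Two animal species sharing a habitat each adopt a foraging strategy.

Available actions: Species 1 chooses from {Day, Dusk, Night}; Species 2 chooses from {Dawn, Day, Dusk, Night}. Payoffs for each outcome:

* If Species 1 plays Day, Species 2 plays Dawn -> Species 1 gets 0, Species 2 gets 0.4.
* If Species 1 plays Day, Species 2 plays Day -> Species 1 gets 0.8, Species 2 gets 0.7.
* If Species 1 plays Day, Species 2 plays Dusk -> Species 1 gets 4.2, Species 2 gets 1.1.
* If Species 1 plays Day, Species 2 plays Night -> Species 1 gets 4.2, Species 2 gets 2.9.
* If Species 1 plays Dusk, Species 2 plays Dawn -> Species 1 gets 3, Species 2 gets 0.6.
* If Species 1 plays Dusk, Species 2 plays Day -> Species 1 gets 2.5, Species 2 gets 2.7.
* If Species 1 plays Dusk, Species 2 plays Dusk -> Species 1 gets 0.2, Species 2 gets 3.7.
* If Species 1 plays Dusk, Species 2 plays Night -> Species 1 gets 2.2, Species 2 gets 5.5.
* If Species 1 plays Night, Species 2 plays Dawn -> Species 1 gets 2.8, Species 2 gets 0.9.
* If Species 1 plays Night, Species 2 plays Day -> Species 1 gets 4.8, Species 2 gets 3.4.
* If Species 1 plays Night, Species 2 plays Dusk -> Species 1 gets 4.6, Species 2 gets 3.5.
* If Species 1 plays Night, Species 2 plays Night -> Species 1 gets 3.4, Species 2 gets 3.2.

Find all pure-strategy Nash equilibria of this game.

Check each profile: it is a Nash equilibrium iff no player can strictly gain by switching unilaterally.
(Day, Dawn): Species 1 can switch to Dusk (0 → 3). Not NE.
(Day, Day): Species 1 can switch to Dusk (0.8 → 2.5). Not NE.
(Day, Dusk): Species 1 can switch to Night (4.2 → 4.6). Not NE.
(Day, Night): Species 1 gets 4.2, best alternative 3.4; Species 2 gets 2.9, best alternative 1.1. No profitable deviation — NE.
(Dusk, Dawn): Species 2 can switch to Day (0.6 → 2.7). Not NE.
(Dusk, Day): Species 1 can switch to Night (2.5 → 4.8). Not NE.
(Dusk, Dusk): Species 1 can switch to Day (0.2 → 4.2). Not NE.
(Dusk, Night): Species 1 can switch to Day (2.2 → 4.2). Not NE.
(Night, Dawn): Species 1 can switch to Dusk (2.8 → 3). Not NE.
(Night, Day): Species 2 can switch to Dusk (3.4 → 3.5). Not NE.
(Night, Dusk): Species 1 gets 4.6, best alternative 4.2; Species 2 gets 3.5, best alternative 3.4. No profitable deviation — NE.
(Night, Night): Species 1 can switch to Day (3.4 → 4.2). Not NE.

Pure-strategy Nash equilibria: (Day, Night) and (Night, Dusk)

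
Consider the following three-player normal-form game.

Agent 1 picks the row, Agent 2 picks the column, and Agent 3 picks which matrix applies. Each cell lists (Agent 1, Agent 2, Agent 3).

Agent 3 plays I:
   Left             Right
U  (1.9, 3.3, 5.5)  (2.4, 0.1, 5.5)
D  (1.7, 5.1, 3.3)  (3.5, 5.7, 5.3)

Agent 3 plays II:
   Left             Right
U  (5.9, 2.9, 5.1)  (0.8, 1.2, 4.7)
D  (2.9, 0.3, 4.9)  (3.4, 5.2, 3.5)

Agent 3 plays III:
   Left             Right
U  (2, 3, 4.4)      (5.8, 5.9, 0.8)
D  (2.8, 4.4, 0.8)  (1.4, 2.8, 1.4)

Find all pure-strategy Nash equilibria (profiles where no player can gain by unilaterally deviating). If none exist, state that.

(U, Left, I); (D, Right, I)

Mark each player's best response to every combination of opponents' strategies; a profile where every player is best-responding is a pure Nash equilibrium.
Agent 1 against (Left, I): payoffs 1.9, 1.7 → best response U.
Agent 1 against (Left, II): payoffs 5.9, 2.9 → best response U.
Agent 1 against (Left, III): payoffs 2, 2.8 → best response D.
Agent 1 against (Right, I): payoffs 2.4, 3.5 → best response D.
Agent 1 against (Right, II): payoffs 0.8, 3.4 → best response D.
Agent 1 against (Right, III): payoffs 5.8, 1.4 → best response U.
Agent 2 against (U, I): payoffs 3.3, 0.1 → best response Left.
Agent 2 against (U, II): payoffs 2.9, 1.2 → best response Left.
Agent 2 against (U, III): payoffs 3, 5.9 → best response Right.
Agent 2 against (D, I): payoffs 5.1, 5.7 → best response Right.
Agent 2 against (D, II): payoffs 0.3, 5.2 → best response Right.
Agent 2 against (D, III): payoffs 4.4, 2.8 → best response Left.
Agent 3 against (U, Left): payoffs 5.5, 5.1, 4.4 → best response I.
Agent 3 against (U, Right): payoffs 5.5, 4.7, 0.8 → best response I.
Agent 3 against (D, Left): payoffs 3.3, 4.9, 0.8 → best response II.
Agent 3 against (D, Right): payoffs 5.3, 3.5, 1.4 → best response I.
Mutual best responses: (U, Left, I); (D, Right, I).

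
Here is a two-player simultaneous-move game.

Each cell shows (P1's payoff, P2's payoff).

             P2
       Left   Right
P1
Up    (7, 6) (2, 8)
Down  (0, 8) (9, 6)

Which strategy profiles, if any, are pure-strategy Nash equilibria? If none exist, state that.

none

(Up, Left): P2 can switch to Right (6 → 8). Not NE.
(Up, Right): P1 can switch to Down (2 → 9). Not NE.
(Down, Left): P1 can switch to Up (0 → 7). Not NE.
(Down, Right): P2 can switch to Left (6 → 8). Not NE.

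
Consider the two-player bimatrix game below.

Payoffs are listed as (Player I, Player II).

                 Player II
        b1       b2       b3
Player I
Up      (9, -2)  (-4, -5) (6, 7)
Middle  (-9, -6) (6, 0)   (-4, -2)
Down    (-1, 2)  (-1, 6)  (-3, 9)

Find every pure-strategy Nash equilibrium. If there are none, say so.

Pure-strategy Nash equilibria: (Up, b3) and (Middle, b2)

(Up, b1): Player II can switch to b3 (-2 → 7). Not NE.
(Up, b2): Player I can switch to Middle (-4 → 6). Not NE.
(Up, b3): Player I gets 6, best alternative -3; Player II gets 7, best alternative -2. No profitable deviation — NE.
(Middle, b1): Player I can switch to Up (-9 → 9). Not NE.
(Middle, b2): Player I gets 6, best alternative -1; Player II gets 0, best alternative -2. No profitable deviation — NE.
(Middle, b3): Player I can switch to Up (-4 → 6). Not NE.
(Down, b1): Player I can switch to Up (-1 → 9). Not NE.
(Down, b2): Player I can switch to Middle (-1 → 6). Not NE.
(Down, b3): Player I can switch to Up (-3 → 6). Not NE.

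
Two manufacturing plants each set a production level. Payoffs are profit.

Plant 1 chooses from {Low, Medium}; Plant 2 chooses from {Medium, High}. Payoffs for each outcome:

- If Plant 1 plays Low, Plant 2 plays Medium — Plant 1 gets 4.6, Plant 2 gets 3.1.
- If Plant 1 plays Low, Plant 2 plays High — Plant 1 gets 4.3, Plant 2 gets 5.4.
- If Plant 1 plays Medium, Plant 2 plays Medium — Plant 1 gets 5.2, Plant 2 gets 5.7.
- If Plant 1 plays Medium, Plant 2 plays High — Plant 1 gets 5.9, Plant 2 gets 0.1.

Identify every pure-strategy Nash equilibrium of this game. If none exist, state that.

For each strategy profile, look for a profitable unilateral deviation.
(Low, Medium): Plant 1 can switch to Medium (4.6 → 5.2). Not NE.
(Low, High): Plant 1 can switch to Medium (4.3 → 5.9). Not NE.
(Medium, Medium): Plant 1 gets 5.2, best alternative 4.6; Plant 2 gets 5.7, best alternative 0.1. No profitable deviation — NE.
(Medium, High): Plant 2 can switch to Medium (0.1 → 5.7). Not NE.

Pure NE: (Medium, Medium)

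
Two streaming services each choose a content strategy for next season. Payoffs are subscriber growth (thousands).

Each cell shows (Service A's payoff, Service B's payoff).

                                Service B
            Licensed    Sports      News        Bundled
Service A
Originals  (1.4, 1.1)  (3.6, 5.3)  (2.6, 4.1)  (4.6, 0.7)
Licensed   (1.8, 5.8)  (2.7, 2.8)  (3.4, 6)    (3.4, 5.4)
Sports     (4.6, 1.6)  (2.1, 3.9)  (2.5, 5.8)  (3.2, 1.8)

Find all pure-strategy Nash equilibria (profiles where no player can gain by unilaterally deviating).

Check each profile: it is a Nash equilibrium iff no player can strictly gain by switching unilaterally.
(Originals, Licensed): Service A can switch to Licensed (1.4 → 1.8). Not NE.
(Originals, Sports): Service A gets 3.6, best alternative 2.7; Service B gets 5.3, best alternative 4.1. No profitable deviation — NE.
(Originals, News): Service A can switch to Licensed (2.6 → 3.4). Not NE.
(Originals, Bundled): Service B can switch to Licensed (0.7 → 1.1). Not NE.
(Licensed, Licensed): Service A can switch to Sports (1.8 → 4.6). Not NE.
(Licensed, Sports): Service A can switch to Originals (2.7 → 3.6). Not NE.
(Licensed, News): Service A gets 3.4, best alternative 2.6; Service B gets 6, best alternative 5.8. No profitable deviation — NE.
(Licensed, Bundled): Service A can switch to Originals (3.4 → 4.6). Not NE.
(Sports, Licensed): Service B can switch to Sports (1.6 → 3.9). Not NE.
(Sports, Sports): Service A can switch to Originals (2.1 → 3.6). Not NE.
(Sports, News): Service A can switch to Originals (2.5 → 2.6). Not NE.
(Sports, Bundled): Service A can switch to Originals (3.2 → 4.6). Not NE.

(Originals, Sports), (Licensed, News)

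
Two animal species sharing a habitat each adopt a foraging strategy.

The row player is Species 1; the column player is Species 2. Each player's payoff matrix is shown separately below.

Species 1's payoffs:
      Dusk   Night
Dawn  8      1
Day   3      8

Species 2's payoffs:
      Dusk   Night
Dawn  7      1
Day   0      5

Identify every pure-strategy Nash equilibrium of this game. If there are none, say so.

(Dawn, Dusk) and (Day, Night)

Species 1 against Dusk: payoffs 8, 3 → best response Dawn.
Species 1 against Night: payoffs 1, 8 → best response Day.
Species 2 against Dawn: payoffs 7, 1 → best response Dusk.
Species 2 against Day: payoffs 0, 5 → best response Night.
Mutual best responses: (Dawn, Dusk); (Day, Night).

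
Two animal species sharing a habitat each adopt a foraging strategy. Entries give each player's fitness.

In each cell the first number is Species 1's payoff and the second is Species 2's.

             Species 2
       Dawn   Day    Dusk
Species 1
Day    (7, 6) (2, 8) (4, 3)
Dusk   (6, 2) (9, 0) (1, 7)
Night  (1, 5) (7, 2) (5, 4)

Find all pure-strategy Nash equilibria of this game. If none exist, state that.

This game has no pure Nash equilibrium.

Species 1 against Dawn: payoffs 7, 6, 1 → best response Day.
Species 1 against Day: payoffs 2, 9, 7 → best response Dusk.
Species 1 against Dusk: payoffs 4, 1, 5 → best response Night.
Species 2 against Day: payoffs 6, 8, 3 → best response Day.
Species 2 against Dusk: payoffs 2, 0, 7 → best response Dusk.
Species 2 against Night: payoffs 5, 2, 4 → best response Dawn.
No profile is a mutual best response for all players.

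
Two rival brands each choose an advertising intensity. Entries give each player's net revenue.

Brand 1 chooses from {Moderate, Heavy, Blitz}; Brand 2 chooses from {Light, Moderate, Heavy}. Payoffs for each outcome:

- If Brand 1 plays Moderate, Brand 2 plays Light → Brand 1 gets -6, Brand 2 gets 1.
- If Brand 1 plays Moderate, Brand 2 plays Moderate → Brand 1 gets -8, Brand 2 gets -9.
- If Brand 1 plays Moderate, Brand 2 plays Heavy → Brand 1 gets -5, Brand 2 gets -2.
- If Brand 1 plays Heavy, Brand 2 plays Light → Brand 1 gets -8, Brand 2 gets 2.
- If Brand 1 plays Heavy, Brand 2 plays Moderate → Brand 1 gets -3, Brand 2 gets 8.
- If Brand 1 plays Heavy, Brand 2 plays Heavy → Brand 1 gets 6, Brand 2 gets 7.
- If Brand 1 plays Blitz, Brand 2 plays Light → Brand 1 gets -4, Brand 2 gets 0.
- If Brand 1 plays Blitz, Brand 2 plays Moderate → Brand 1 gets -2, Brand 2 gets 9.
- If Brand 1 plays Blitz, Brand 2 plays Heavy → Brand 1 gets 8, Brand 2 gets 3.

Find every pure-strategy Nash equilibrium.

The unique pure-strategy Nash equilibrium is (Blitz, Moderate).

Check each profile: it is a Nash equilibrium iff no player can strictly gain by switching unilaterally.
(Moderate, Light): Brand 1 can switch to Blitz (-6 → -4). Not NE.
(Moderate, Moderate): Brand 1 can switch to Heavy (-8 → -3). Not NE.
(Moderate, Heavy): Brand 1 can switch to Heavy (-5 → 6). Not NE.
(Heavy, Light): Brand 1 can switch to Moderate (-8 → -6). Not NE.
(Heavy, Moderate): Brand 1 can switch to Blitz (-3 → -2). Not NE.
(Heavy, Heavy): Brand 1 can switch to Blitz (6 → 8). Not NE.
(Blitz, Light): Brand 2 can switch to Moderate (0 → 9). Not NE.
(Blitz, Moderate): Brand 1 gets -2, best alternative -3; Brand 2 gets 9, best alternative 3. No profitable deviation — NE.
(Blitz, Heavy): Brand 2 can switch to Moderate (3 → 9). Not NE.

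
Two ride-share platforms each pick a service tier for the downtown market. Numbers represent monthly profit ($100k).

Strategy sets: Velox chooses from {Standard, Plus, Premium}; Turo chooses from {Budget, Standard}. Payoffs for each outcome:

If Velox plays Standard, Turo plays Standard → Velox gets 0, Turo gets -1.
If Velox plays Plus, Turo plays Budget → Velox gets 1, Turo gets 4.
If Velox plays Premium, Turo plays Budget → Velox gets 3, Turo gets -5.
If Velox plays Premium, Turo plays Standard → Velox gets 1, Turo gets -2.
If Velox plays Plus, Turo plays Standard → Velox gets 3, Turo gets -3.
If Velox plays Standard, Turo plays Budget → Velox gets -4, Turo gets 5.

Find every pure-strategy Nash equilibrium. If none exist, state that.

No pure-strategy Nash equilibrium.

Velox against Budget: payoffs -4, 1, 3 → best response Premium.
Velox against Standard: payoffs 0, 3, 1 → best response Plus.
Turo against Standard: payoffs 5, -1 → best response Budget.
Turo against Plus: payoffs 4, -3 → best response Budget.
Turo against Premium: payoffs -5, -2 → best response Standard.
No profile is a mutual best response for all players.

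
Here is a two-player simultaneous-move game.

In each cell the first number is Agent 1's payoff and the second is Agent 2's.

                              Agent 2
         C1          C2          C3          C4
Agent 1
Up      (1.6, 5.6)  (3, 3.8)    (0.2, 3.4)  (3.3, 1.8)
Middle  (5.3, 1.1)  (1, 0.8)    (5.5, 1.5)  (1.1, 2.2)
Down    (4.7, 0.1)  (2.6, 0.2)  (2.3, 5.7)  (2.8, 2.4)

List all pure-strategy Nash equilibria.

Agent 1 against C1: payoffs 1.6, 5.3, 4.7 → best response Middle.
Agent 1 against C2: payoffs 3, 1, 2.6 → best response Up.
Agent 1 against C3: payoffs 0.2, 5.5, 2.3 → best response Middle.
Agent 1 against C4: payoffs 3.3, 1.1, 2.8 → best response Up.
Agent 2 against Up: payoffs 5.6, 3.8, 3.4, 1.8 → best response C1.
Agent 2 against Middle: payoffs 1.1, 0.8, 1.5, 2.2 → best response C4.
Agent 2 against Down: payoffs 0.1, 0.2, 5.7, 2.4 → best response C3.
No profile is a mutual best response for all players.

No pure-strategy Nash equilibrium.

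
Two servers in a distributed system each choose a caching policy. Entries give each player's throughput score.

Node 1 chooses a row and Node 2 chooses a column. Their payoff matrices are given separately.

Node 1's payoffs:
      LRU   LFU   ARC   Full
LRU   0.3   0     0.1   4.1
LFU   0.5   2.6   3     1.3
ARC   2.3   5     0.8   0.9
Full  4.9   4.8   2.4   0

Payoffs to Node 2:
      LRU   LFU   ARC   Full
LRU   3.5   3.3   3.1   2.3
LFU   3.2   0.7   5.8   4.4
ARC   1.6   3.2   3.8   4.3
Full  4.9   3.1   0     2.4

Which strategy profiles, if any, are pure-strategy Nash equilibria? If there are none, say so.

(LRU, LRU): Node 1 can switch to LFU (0.3 → 0.5). Not NE.
(LRU, LFU): Node 1 can switch to LFU (0 → 2.6). Not NE.
(LRU, ARC): Node 1 can switch to LFU (0.1 → 3). Not NE.
(LRU, Full): Node 2 can switch to LRU (2.3 → 3.5). Not NE.
(LFU, LRU): Node 1 can switch to ARC (0.5 → 2.3). Not NE.
(LFU, LFU): Node 1 can switch to ARC (2.6 → 5). Not NE.
(LFU, ARC): Node 1 gets 3, best alternative 2.4; Node 2 gets 5.8, best alternative 4.4. No profitable deviation — NE.
(LFU, Full): Node 1 can switch to LRU (1.3 → 4.1). Not NE.
(ARC, LRU): Node 1 can switch to Full (2.3 → 4.9). Not NE.
(ARC, LFU): Node 2 can switch to ARC (3.2 → 3.8). Not NE.
(ARC, ARC): Node 1 can switch to LFU (0.8 → 3). Not NE.
(Full, LRU): Node 1 gets 4.9, best alternative 2.3; Node 2 gets 4.9, best alternative 3.1. No profitable deviation — NE.
(The remaining 4 profiles each have a profitable deviation by the same check.)

Pure-strategy Nash equilibria: (LFU, ARC); (Full, LRU)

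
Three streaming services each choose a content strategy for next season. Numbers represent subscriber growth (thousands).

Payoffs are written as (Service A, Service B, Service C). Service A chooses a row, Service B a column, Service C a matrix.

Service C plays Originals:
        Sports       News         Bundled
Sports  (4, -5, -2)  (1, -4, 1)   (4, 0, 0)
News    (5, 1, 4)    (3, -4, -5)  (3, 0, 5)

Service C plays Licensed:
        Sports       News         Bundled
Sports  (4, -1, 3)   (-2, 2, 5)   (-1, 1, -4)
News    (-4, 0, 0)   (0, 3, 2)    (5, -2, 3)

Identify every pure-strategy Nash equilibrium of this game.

(Sports, Bundled, Originals); (News, Sports, Originals); (News, News, Licensed)

(Sports, Sports, Originals): Service A can switch to News (4 → 5). Not NE.
(Sports, Sports, Licensed): Service B can switch to News (-1 → 2). Not NE.
(Sports, News, Originals): Service A can switch to News (1 → 3). Not NE.
(Sports, News, Licensed): Service A can switch to News (-2 → 0). Not NE.
(Sports, Bundled, Originals): Service A gets 4, best alternative 3; Service B gets 0, best alternative -4; Service C gets 0, best alternative -4. No profitable deviation — NE.
(Sports, Bundled, Licensed): Service A can switch to News (-1 → 5). Not NE.
(News, Sports, Originals): Service A gets 5, best alternative 4; Service B gets 1, best alternative 0; Service C gets 4, best alternative 0. No profitable deviation — NE.
(News, Sports, Licensed): Service A can switch to Sports (-4 → 4). Not NE.
(News, News, Originals): Service B can switch to Sports (-4 → 1). Not NE.
(News, News, Licensed): Service A gets 0, best alternative -2; Service B gets 3, best alternative 0; Service C gets 2, best alternative -5. No profitable deviation — NE.
(News, Bundled, Originals): Service A can switch to Sports (3 → 4). Not NE.
(The remaining 1 profile has a profitable deviation by the same check.)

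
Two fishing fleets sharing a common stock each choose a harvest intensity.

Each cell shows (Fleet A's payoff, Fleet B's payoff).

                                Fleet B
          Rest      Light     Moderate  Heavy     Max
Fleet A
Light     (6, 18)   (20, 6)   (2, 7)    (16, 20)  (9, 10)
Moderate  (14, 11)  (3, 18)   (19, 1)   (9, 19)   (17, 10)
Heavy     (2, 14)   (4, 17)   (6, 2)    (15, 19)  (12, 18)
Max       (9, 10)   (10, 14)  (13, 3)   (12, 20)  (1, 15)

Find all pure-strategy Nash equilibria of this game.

(Light, Heavy)

Check each profile: it is a Nash equilibrium iff no player can strictly gain by switching unilaterally.
(Light, Rest): Fleet A can switch to Moderate (6 → 14). Not NE.
(Light, Light): Fleet B can switch to Rest (6 → 18). Not NE.
(Light, Moderate): Fleet A can switch to Moderate (2 → 19). Not NE.
(Light, Heavy): Fleet A gets 16, best alternative 15; Fleet B gets 20, best alternative 18. No profitable deviation — NE.
(Light, Max): Fleet A can switch to Moderate (9 → 17). Not NE.
(Moderate, Rest): Fleet B can switch to Light (11 → 18). Not NE.
(Moderate, Light): Fleet A can switch to Light (3 → 20). Not NE.
(Moderate, Moderate): Fleet B can switch to Rest (1 → 11). Not NE.
(Moderate, Heavy): Fleet A can switch to Light (9 → 16). Not NE.
(Moderate, Max): Fleet B can switch to Rest (10 → 11). Not NE.
(Heavy, Rest): Fleet A can switch to Light (2 → 6). Not NE.
(The remaining 9 profiles each have a profitable deviation by the same check.)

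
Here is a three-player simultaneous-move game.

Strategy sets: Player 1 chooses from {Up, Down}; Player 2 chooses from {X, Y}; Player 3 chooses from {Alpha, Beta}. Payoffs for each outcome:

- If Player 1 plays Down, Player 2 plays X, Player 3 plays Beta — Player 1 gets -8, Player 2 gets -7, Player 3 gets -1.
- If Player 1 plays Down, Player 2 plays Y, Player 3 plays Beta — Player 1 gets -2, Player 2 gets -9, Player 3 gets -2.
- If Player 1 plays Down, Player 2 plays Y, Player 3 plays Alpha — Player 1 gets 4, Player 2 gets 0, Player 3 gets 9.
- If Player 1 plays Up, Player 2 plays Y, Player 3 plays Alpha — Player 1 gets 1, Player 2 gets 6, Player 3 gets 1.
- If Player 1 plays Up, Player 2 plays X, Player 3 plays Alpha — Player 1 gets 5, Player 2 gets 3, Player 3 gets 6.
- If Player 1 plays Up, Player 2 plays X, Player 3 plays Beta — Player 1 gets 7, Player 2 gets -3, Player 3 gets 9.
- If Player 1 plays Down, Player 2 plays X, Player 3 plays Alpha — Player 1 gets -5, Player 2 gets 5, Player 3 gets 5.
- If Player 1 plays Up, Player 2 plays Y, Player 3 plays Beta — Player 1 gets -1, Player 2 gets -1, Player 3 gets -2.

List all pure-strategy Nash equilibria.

(Up, X, Alpha): Player 2 can switch to Y (3 → 6). Not NE.
(Up, X, Beta): Player 2 can switch to Y (-3 → -1). Not NE.
(Up, Y, Alpha): Player 1 can switch to Down (1 → 4). Not NE.
(Up, Y, Beta): Player 3 can switch to Alpha (-2 → 1). Not NE.
(Down, X, Alpha): Player 1 can switch to Up (-5 → 5). Not NE.
(Down, X, Beta): Player 1 can switch to Up (-8 → 7). Not NE.
(The remaining 2 profiles each have a profitable deviation by the same check.)

There is no pure-strategy Nash equilibrium.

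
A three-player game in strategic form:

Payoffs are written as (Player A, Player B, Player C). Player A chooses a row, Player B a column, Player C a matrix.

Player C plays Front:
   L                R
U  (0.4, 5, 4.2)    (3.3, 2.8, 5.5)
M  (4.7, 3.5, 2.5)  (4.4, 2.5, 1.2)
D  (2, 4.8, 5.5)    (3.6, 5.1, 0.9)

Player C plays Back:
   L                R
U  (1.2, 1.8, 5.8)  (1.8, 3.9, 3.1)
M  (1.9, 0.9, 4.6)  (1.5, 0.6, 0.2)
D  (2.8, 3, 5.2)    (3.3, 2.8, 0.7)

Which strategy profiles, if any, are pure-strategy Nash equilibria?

No pure-strategy Nash equilibrium.

Player A against (L, Front): payoffs 0.4, 4.7, 2 → best response M.
Player A against (L, Back): payoffs 1.2, 1.9, 2.8 → best response D.
Player A against (R, Front): payoffs 3.3, 4.4, 3.6 → best response M.
Player A against (R, Back): payoffs 1.8, 1.5, 3.3 → best response D.
Player B against (U, Front): payoffs 5, 2.8 → best response L.
Player B against (U, Back): payoffs 1.8, 3.9 → best response R.
Player B against (M, Front): payoffs 3.5, 2.5 → best response L.
Player B against (M, Back): payoffs 0.9, 0.6 → best response L.
Player B against (D, Front): payoffs 4.8, 5.1 → best response R.
Player B against (D, Back): payoffs 3, 2.8 → best response L.
Player C against (U, L): payoffs 4.2, 5.8 → best response Back.
Player C against (U, R): payoffs 5.5, 3.1 → best response Front.
Player C against (M, L): payoffs 2.5, 4.6 → best response Back.
Player C against (M, R): payoffs 1.2, 0.2 → best response Front.
Player C against (D, L): payoffs 5.5, 5.2 → best response Front.
Player C against (D, R): payoffs 0.9, 0.7 → best response Front.
No profile is a mutual best response for all players.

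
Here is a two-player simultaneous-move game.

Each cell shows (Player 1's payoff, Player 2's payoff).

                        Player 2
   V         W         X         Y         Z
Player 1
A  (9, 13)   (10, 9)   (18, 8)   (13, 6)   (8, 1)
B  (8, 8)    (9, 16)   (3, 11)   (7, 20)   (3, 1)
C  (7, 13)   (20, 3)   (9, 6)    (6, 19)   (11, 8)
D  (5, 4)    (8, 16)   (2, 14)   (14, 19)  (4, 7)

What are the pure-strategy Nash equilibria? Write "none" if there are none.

Pure-strategy Nash equilibria: (A, V) and (D, Y)

Player 1 against V: payoffs 9, 8, 7, 5 → best response A.
Player 1 against W: payoffs 10, 9, 20, 8 → best response C.
Player 1 against X: payoffs 18, 3, 9, 2 → best response A.
Player 1 against Y: payoffs 13, 7, 6, 14 → best response D.
Player 1 against Z: payoffs 8, 3, 11, 4 → best response C.
Player 2 against A: payoffs 13, 9, 8, 6, 1 → best response V.
Player 2 against B: payoffs 8, 16, 11, 20, 1 → best response Y.
Player 2 against C: payoffs 13, 3, 6, 19, 8 → best response Y.
Player 2 against D: payoffs 4, 16, 14, 19, 7 → best response Y.
Mutual best responses: (A, V); (D, Y).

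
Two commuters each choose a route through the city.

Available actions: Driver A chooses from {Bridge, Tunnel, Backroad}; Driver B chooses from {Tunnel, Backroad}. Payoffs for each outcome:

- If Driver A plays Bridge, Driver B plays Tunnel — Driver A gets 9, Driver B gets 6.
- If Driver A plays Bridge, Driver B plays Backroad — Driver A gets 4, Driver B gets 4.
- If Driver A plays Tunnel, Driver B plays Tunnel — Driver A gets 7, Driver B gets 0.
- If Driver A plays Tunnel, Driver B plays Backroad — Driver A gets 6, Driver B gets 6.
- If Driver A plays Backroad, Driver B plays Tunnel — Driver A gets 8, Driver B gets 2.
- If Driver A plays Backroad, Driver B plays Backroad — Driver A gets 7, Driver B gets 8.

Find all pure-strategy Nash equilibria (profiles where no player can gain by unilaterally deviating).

Pure-strategy Nash equilibria: (Bridge, Tunnel) and (Backroad, Backroad)

Driver A against Tunnel: payoffs 9, 7, 8 → best response Bridge.
Driver A against Backroad: payoffs 4, 6, 7 → best response Backroad.
Driver B against Bridge: payoffs 6, 4 → best response Tunnel.
Driver B against Tunnel: payoffs 0, 6 → best response Backroad.
Driver B against Backroad: payoffs 2, 8 → best response Backroad.
Mutual best responses: (Bridge, Tunnel); (Backroad, Backroad).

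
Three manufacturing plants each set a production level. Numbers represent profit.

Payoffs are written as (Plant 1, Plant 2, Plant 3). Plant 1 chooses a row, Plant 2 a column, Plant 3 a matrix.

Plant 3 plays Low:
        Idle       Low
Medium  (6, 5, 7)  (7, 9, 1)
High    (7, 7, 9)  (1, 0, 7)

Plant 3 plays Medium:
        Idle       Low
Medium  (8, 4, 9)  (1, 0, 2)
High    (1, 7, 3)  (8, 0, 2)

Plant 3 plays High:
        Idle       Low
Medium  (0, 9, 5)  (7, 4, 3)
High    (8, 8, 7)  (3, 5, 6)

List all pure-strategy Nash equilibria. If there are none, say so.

(Medium, Idle, Medium), (High, Idle, Low)

Check each profile: it is a Nash equilibrium iff no player can strictly gain by switching unilaterally.
(Medium, Idle, Low): Plant 1 can switch to High (6 → 7). Not NE.
(Medium, Idle, Medium): Plant 1 gets 8, best alternative 1; Plant 2 gets 4, best alternative 0; Plant 3 gets 9, best alternative 7. No profitable deviation — NE.
(Medium, Idle, High): Plant 1 can switch to High (0 → 8). Not NE.
(Medium, Low, Low): Plant 3 can switch to Medium (1 → 2). Not NE.
(Medium, Low, Medium): Plant 1 can switch to High (1 → 8). Not NE.
(Medium, Low, High): Plant 2 can switch to Idle (4 → 9). Not NE.
(High, Idle, Low): Plant 1 gets 7, best alternative 6; Plant 2 gets 7, best alternative 0; Plant 3 gets 9, best alternative 7. No profitable deviation — NE.
(High, Idle, Medium): Plant 1 can switch to Medium (1 → 8). Not NE.
(The remaining 4 profiles each have a profitable deviation by the same check.)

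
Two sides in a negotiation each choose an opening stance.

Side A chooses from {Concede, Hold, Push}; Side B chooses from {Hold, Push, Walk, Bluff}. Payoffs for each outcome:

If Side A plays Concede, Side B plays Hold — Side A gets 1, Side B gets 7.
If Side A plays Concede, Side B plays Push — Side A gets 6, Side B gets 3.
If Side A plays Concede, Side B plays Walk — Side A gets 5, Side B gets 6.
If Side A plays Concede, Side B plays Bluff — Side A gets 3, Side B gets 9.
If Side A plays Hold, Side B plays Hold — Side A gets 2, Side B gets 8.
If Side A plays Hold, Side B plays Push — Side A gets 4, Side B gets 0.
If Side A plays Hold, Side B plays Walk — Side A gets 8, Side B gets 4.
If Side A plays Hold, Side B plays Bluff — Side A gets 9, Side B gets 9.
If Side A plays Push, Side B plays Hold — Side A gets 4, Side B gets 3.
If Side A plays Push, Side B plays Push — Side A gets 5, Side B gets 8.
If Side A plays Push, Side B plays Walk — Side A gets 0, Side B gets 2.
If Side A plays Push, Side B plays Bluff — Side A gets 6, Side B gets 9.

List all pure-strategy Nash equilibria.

The unique pure-strategy Nash equilibrium is (Hold, Bluff).

For each player, find the best response to each opponent profile; mutual best responses are the pure NE.
Side A against Hold: payoffs 1, 2, 4 → best response Push.
Side A against Push: payoffs 6, 4, 5 → best response Concede.
Side A against Walk: payoffs 5, 8, 0 → best response Hold.
Side A against Bluff: payoffs 3, 9, 6 → best response Hold.
Side B against Concede: payoffs 7, 3, 6, 9 → best response Bluff.
Side B against Hold: payoffs 8, 0, 4, 9 → best response Bluff.
Side B against Push: payoffs 3, 8, 2, 9 → best response Bluff.
Mutual best responses: (Hold, Bluff).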